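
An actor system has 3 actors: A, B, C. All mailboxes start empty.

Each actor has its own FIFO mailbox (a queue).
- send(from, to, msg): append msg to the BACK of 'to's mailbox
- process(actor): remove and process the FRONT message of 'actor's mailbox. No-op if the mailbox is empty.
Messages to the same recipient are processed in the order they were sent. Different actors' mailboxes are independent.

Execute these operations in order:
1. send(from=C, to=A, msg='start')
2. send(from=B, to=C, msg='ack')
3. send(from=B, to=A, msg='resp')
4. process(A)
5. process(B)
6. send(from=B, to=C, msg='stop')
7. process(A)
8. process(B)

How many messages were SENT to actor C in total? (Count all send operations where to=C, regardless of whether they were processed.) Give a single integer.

Answer: 2

Derivation:
After 1 (send(from=C, to=A, msg='start')): A:[start] B:[] C:[]
After 2 (send(from=B, to=C, msg='ack')): A:[start] B:[] C:[ack]
After 3 (send(from=B, to=A, msg='resp')): A:[start,resp] B:[] C:[ack]
After 4 (process(A)): A:[resp] B:[] C:[ack]
After 5 (process(B)): A:[resp] B:[] C:[ack]
After 6 (send(from=B, to=C, msg='stop')): A:[resp] B:[] C:[ack,stop]
After 7 (process(A)): A:[] B:[] C:[ack,stop]
After 8 (process(B)): A:[] B:[] C:[ack,stop]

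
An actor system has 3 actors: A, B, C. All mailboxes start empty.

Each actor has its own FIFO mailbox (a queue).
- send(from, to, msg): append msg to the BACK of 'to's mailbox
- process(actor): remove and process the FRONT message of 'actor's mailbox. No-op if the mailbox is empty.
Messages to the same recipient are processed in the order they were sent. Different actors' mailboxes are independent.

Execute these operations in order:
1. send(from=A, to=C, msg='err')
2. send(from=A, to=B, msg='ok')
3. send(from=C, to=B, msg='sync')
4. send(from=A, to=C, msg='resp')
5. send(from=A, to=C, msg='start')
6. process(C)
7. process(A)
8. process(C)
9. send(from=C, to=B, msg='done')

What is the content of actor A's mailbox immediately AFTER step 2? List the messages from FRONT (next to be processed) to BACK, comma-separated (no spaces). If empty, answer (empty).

After 1 (send(from=A, to=C, msg='err')): A:[] B:[] C:[err]
After 2 (send(from=A, to=B, msg='ok')): A:[] B:[ok] C:[err]

(empty)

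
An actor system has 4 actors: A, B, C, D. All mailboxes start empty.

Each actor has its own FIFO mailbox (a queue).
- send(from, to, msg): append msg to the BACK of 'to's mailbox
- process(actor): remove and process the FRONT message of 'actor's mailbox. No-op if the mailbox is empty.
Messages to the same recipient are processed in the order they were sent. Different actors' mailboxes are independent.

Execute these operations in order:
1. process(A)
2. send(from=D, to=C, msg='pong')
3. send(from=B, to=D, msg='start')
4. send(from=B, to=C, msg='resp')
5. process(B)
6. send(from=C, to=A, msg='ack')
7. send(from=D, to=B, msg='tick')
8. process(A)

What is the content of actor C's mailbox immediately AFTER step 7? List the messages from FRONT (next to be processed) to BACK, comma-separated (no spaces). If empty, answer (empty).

After 1 (process(A)): A:[] B:[] C:[] D:[]
After 2 (send(from=D, to=C, msg='pong')): A:[] B:[] C:[pong] D:[]
After 3 (send(from=B, to=D, msg='start')): A:[] B:[] C:[pong] D:[start]
After 4 (send(from=B, to=C, msg='resp')): A:[] B:[] C:[pong,resp] D:[start]
After 5 (process(B)): A:[] B:[] C:[pong,resp] D:[start]
After 6 (send(from=C, to=A, msg='ack')): A:[ack] B:[] C:[pong,resp] D:[start]
After 7 (send(from=D, to=B, msg='tick')): A:[ack] B:[tick] C:[pong,resp] D:[start]

pong,resp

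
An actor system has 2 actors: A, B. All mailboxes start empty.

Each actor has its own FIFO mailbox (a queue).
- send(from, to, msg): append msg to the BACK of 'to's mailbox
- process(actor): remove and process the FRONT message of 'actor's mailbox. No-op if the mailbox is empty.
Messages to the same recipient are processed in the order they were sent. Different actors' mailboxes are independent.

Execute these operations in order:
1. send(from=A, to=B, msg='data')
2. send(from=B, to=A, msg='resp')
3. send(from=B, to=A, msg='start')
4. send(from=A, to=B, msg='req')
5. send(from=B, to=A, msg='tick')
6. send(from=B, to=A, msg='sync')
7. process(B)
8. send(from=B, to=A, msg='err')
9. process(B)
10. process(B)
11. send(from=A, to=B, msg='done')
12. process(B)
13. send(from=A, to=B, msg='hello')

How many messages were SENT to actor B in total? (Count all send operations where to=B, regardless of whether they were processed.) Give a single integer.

After 1 (send(from=A, to=B, msg='data')): A:[] B:[data]
After 2 (send(from=B, to=A, msg='resp')): A:[resp] B:[data]
After 3 (send(from=B, to=A, msg='start')): A:[resp,start] B:[data]
After 4 (send(from=A, to=B, msg='req')): A:[resp,start] B:[data,req]
After 5 (send(from=B, to=A, msg='tick')): A:[resp,start,tick] B:[data,req]
After 6 (send(from=B, to=A, msg='sync')): A:[resp,start,tick,sync] B:[data,req]
After 7 (process(B)): A:[resp,start,tick,sync] B:[req]
After 8 (send(from=B, to=A, msg='err')): A:[resp,start,tick,sync,err] B:[req]
After 9 (process(B)): A:[resp,start,tick,sync,err] B:[]
After 10 (process(B)): A:[resp,start,tick,sync,err] B:[]
After 11 (send(from=A, to=B, msg='done')): A:[resp,start,tick,sync,err] B:[done]
After 12 (process(B)): A:[resp,start,tick,sync,err] B:[]
After 13 (send(from=A, to=B, msg='hello')): A:[resp,start,tick,sync,err] B:[hello]

Answer: 4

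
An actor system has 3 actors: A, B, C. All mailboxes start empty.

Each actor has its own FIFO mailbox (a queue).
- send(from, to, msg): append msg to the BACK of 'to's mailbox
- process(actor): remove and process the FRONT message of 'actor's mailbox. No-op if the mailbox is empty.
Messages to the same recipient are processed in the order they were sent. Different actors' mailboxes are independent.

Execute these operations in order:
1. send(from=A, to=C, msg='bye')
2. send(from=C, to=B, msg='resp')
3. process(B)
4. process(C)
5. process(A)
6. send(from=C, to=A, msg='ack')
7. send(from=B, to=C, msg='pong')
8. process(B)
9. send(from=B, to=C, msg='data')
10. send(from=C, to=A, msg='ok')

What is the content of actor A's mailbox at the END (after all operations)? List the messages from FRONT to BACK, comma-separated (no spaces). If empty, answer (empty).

Answer: ack,ok

Derivation:
After 1 (send(from=A, to=C, msg='bye')): A:[] B:[] C:[bye]
After 2 (send(from=C, to=B, msg='resp')): A:[] B:[resp] C:[bye]
After 3 (process(B)): A:[] B:[] C:[bye]
After 4 (process(C)): A:[] B:[] C:[]
After 5 (process(A)): A:[] B:[] C:[]
After 6 (send(from=C, to=A, msg='ack')): A:[ack] B:[] C:[]
After 7 (send(from=B, to=C, msg='pong')): A:[ack] B:[] C:[pong]
After 8 (process(B)): A:[ack] B:[] C:[pong]
After 9 (send(from=B, to=C, msg='data')): A:[ack] B:[] C:[pong,data]
After 10 (send(from=C, to=A, msg='ok')): A:[ack,ok] B:[] C:[pong,data]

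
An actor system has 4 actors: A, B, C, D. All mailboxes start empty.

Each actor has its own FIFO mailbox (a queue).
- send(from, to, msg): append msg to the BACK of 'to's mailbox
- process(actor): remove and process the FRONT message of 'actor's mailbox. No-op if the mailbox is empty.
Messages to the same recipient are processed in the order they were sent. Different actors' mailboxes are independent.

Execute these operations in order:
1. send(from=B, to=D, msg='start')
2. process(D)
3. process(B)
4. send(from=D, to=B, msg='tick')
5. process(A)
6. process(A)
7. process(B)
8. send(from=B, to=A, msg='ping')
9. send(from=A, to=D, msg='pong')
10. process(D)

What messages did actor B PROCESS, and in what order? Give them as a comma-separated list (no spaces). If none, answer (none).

Answer: tick

Derivation:
After 1 (send(from=B, to=D, msg='start')): A:[] B:[] C:[] D:[start]
After 2 (process(D)): A:[] B:[] C:[] D:[]
After 3 (process(B)): A:[] B:[] C:[] D:[]
After 4 (send(from=D, to=B, msg='tick')): A:[] B:[tick] C:[] D:[]
After 5 (process(A)): A:[] B:[tick] C:[] D:[]
After 6 (process(A)): A:[] B:[tick] C:[] D:[]
After 7 (process(B)): A:[] B:[] C:[] D:[]
After 8 (send(from=B, to=A, msg='ping')): A:[ping] B:[] C:[] D:[]
After 9 (send(from=A, to=D, msg='pong')): A:[ping] B:[] C:[] D:[pong]
After 10 (process(D)): A:[ping] B:[] C:[] D:[]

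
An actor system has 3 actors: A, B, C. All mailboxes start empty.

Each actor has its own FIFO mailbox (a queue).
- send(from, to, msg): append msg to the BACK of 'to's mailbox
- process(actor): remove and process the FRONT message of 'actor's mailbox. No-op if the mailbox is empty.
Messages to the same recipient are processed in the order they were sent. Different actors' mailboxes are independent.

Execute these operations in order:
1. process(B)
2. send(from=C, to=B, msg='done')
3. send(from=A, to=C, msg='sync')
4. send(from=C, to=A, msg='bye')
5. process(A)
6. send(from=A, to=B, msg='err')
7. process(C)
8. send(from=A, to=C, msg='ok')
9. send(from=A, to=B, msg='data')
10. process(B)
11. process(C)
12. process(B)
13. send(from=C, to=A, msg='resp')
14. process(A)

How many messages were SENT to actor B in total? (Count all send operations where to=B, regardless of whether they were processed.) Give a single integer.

After 1 (process(B)): A:[] B:[] C:[]
After 2 (send(from=C, to=B, msg='done')): A:[] B:[done] C:[]
After 3 (send(from=A, to=C, msg='sync')): A:[] B:[done] C:[sync]
After 4 (send(from=C, to=A, msg='bye')): A:[bye] B:[done] C:[sync]
After 5 (process(A)): A:[] B:[done] C:[sync]
After 6 (send(from=A, to=B, msg='err')): A:[] B:[done,err] C:[sync]
After 7 (process(C)): A:[] B:[done,err] C:[]
After 8 (send(from=A, to=C, msg='ok')): A:[] B:[done,err] C:[ok]
After 9 (send(from=A, to=B, msg='data')): A:[] B:[done,err,data] C:[ok]
After 10 (process(B)): A:[] B:[err,data] C:[ok]
After 11 (process(C)): A:[] B:[err,data] C:[]
After 12 (process(B)): A:[] B:[data] C:[]
After 13 (send(from=C, to=A, msg='resp')): A:[resp] B:[data] C:[]
After 14 (process(A)): A:[] B:[data] C:[]

Answer: 3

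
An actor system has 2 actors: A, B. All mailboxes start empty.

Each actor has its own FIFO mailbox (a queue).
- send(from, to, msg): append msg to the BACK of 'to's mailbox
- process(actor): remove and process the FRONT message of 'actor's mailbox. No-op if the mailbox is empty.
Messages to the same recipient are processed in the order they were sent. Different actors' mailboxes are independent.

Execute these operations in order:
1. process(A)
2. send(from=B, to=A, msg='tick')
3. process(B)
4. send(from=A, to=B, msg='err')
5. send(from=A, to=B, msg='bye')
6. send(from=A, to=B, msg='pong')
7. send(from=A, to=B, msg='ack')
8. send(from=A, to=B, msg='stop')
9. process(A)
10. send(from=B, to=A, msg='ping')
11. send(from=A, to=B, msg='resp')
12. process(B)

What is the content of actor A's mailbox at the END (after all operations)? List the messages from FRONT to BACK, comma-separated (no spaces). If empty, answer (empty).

Answer: ping

Derivation:
After 1 (process(A)): A:[] B:[]
After 2 (send(from=B, to=A, msg='tick')): A:[tick] B:[]
After 3 (process(B)): A:[tick] B:[]
After 4 (send(from=A, to=B, msg='err')): A:[tick] B:[err]
After 5 (send(from=A, to=B, msg='bye')): A:[tick] B:[err,bye]
After 6 (send(from=A, to=B, msg='pong')): A:[tick] B:[err,bye,pong]
After 7 (send(from=A, to=B, msg='ack')): A:[tick] B:[err,bye,pong,ack]
After 8 (send(from=A, to=B, msg='stop')): A:[tick] B:[err,bye,pong,ack,stop]
After 9 (process(A)): A:[] B:[err,bye,pong,ack,stop]
After 10 (send(from=B, to=A, msg='ping')): A:[ping] B:[err,bye,pong,ack,stop]
After 11 (send(from=A, to=B, msg='resp')): A:[ping] B:[err,bye,pong,ack,stop,resp]
After 12 (process(B)): A:[ping] B:[bye,pong,ack,stop,resp]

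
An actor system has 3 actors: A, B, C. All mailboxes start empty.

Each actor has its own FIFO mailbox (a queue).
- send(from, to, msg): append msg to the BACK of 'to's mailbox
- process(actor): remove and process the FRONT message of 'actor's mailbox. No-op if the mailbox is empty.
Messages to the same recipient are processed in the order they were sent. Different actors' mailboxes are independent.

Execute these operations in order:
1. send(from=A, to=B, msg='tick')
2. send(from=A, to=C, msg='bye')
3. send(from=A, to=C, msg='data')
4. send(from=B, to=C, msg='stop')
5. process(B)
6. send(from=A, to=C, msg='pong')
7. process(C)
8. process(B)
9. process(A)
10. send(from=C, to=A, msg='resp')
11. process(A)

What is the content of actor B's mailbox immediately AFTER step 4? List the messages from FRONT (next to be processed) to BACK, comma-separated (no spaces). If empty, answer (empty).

After 1 (send(from=A, to=B, msg='tick')): A:[] B:[tick] C:[]
After 2 (send(from=A, to=C, msg='bye')): A:[] B:[tick] C:[bye]
After 3 (send(from=A, to=C, msg='data')): A:[] B:[tick] C:[bye,data]
After 4 (send(from=B, to=C, msg='stop')): A:[] B:[tick] C:[bye,data,stop]

tick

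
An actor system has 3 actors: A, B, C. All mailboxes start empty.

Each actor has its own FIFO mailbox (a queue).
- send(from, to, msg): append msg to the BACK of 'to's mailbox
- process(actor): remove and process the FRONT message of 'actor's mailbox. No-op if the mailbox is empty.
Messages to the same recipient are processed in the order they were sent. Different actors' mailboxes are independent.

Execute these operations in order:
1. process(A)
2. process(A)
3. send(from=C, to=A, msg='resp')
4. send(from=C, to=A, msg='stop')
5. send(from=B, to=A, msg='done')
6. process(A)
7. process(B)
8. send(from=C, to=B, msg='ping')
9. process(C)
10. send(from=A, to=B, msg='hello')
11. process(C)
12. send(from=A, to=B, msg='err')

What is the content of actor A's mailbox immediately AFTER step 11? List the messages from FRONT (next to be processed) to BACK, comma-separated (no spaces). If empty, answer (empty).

After 1 (process(A)): A:[] B:[] C:[]
After 2 (process(A)): A:[] B:[] C:[]
After 3 (send(from=C, to=A, msg='resp')): A:[resp] B:[] C:[]
After 4 (send(from=C, to=A, msg='stop')): A:[resp,stop] B:[] C:[]
After 5 (send(from=B, to=A, msg='done')): A:[resp,stop,done] B:[] C:[]
After 6 (process(A)): A:[stop,done] B:[] C:[]
After 7 (process(B)): A:[stop,done] B:[] C:[]
After 8 (send(from=C, to=B, msg='ping')): A:[stop,done] B:[ping] C:[]
After 9 (process(C)): A:[stop,done] B:[ping] C:[]
After 10 (send(from=A, to=B, msg='hello')): A:[stop,done] B:[ping,hello] C:[]
After 11 (process(C)): A:[stop,done] B:[ping,hello] C:[]

stop,done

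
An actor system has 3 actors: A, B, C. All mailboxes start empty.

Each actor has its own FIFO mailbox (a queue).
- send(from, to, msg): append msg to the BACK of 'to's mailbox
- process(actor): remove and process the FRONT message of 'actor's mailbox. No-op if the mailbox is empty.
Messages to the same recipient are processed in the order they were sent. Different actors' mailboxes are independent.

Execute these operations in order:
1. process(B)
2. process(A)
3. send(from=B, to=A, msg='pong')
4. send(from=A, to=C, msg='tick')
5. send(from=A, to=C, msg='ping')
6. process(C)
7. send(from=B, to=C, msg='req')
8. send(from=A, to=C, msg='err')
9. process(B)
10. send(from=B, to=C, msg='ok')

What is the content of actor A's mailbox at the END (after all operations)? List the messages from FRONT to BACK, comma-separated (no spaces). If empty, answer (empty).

After 1 (process(B)): A:[] B:[] C:[]
After 2 (process(A)): A:[] B:[] C:[]
After 3 (send(from=B, to=A, msg='pong')): A:[pong] B:[] C:[]
After 4 (send(from=A, to=C, msg='tick')): A:[pong] B:[] C:[tick]
After 5 (send(from=A, to=C, msg='ping')): A:[pong] B:[] C:[tick,ping]
After 6 (process(C)): A:[pong] B:[] C:[ping]
After 7 (send(from=B, to=C, msg='req')): A:[pong] B:[] C:[ping,req]
After 8 (send(from=A, to=C, msg='err')): A:[pong] B:[] C:[ping,req,err]
After 9 (process(B)): A:[pong] B:[] C:[ping,req,err]
After 10 (send(from=B, to=C, msg='ok')): A:[pong] B:[] C:[ping,req,err,ok]

Answer: pong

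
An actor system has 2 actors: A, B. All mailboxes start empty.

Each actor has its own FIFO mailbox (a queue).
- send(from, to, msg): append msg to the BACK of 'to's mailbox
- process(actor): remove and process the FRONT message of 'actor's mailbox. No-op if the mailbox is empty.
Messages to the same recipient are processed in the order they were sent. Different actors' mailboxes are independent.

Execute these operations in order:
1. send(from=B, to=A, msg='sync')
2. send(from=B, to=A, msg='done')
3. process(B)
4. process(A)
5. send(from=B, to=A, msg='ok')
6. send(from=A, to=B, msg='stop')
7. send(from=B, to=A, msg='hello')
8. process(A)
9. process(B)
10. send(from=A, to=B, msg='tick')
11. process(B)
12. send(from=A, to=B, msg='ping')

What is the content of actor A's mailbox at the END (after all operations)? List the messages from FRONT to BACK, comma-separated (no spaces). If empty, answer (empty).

After 1 (send(from=B, to=A, msg='sync')): A:[sync] B:[]
After 2 (send(from=B, to=A, msg='done')): A:[sync,done] B:[]
After 3 (process(B)): A:[sync,done] B:[]
After 4 (process(A)): A:[done] B:[]
After 5 (send(from=B, to=A, msg='ok')): A:[done,ok] B:[]
After 6 (send(from=A, to=B, msg='stop')): A:[done,ok] B:[stop]
After 7 (send(from=B, to=A, msg='hello')): A:[done,ok,hello] B:[stop]
After 8 (process(A)): A:[ok,hello] B:[stop]
After 9 (process(B)): A:[ok,hello] B:[]
After 10 (send(from=A, to=B, msg='tick')): A:[ok,hello] B:[tick]
After 11 (process(B)): A:[ok,hello] B:[]
After 12 (send(from=A, to=B, msg='ping')): A:[ok,hello] B:[ping]

Answer: ok,hello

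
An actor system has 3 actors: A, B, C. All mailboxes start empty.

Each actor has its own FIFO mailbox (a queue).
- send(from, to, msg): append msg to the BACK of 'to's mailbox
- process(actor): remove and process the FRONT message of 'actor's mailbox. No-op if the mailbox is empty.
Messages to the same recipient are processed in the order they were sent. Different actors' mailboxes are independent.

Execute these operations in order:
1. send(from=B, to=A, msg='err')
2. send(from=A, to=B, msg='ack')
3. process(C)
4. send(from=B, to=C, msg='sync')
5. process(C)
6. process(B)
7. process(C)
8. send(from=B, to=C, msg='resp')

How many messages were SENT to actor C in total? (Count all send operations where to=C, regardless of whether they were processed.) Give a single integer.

Answer: 2

Derivation:
After 1 (send(from=B, to=A, msg='err')): A:[err] B:[] C:[]
After 2 (send(from=A, to=B, msg='ack')): A:[err] B:[ack] C:[]
After 3 (process(C)): A:[err] B:[ack] C:[]
After 4 (send(from=B, to=C, msg='sync')): A:[err] B:[ack] C:[sync]
After 5 (process(C)): A:[err] B:[ack] C:[]
After 6 (process(B)): A:[err] B:[] C:[]
After 7 (process(C)): A:[err] B:[] C:[]
After 8 (send(from=B, to=C, msg='resp')): A:[err] B:[] C:[resp]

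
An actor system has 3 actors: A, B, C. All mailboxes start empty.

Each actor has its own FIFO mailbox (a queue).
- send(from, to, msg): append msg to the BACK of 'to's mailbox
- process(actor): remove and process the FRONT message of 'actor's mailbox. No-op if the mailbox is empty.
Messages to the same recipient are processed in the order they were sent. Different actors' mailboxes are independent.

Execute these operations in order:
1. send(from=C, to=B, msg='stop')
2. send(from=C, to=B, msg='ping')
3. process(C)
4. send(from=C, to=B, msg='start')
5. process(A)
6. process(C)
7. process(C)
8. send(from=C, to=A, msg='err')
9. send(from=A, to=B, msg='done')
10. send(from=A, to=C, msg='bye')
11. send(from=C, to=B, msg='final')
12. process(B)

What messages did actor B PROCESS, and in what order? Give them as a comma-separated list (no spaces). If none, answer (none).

After 1 (send(from=C, to=B, msg='stop')): A:[] B:[stop] C:[]
After 2 (send(from=C, to=B, msg='ping')): A:[] B:[stop,ping] C:[]
After 3 (process(C)): A:[] B:[stop,ping] C:[]
After 4 (send(from=C, to=B, msg='start')): A:[] B:[stop,ping,start] C:[]
After 5 (process(A)): A:[] B:[stop,ping,start] C:[]
After 6 (process(C)): A:[] B:[stop,ping,start] C:[]
After 7 (process(C)): A:[] B:[stop,ping,start] C:[]
After 8 (send(from=C, to=A, msg='err')): A:[err] B:[stop,ping,start] C:[]
After 9 (send(from=A, to=B, msg='done')): A:[err] B:[stop,ping,start,done] C:[]
After 10 (send(from=A, to=C, msg='bye')): A:[err] B:[stop,ping,start,done] C:[bye]
After 11 (send(from=C, to=B, msg='final')): A:[err] B:[stop,ping,start,done,final] C:[bye]
After 12 (process(B)): A:[err] B:[ping,start,done,final] C:[bye]

Answer: stop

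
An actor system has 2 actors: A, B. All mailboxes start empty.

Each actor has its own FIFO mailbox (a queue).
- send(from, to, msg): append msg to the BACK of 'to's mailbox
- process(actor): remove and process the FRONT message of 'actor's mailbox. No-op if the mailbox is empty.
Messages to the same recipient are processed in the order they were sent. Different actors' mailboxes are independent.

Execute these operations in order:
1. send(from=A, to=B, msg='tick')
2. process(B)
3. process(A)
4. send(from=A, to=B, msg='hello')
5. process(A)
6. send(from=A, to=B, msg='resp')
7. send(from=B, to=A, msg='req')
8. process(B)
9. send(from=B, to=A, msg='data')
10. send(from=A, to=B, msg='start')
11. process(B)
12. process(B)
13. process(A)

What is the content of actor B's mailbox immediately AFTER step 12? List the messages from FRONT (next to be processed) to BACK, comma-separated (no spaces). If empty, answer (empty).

After 1 (send(from=A, to=B, msg='tick')): A:[] B:[tick]
After 2 (process(B)): A:[] B:[]
After 3 (process(A)): A:[] B:[]
After 4 (send(from=A, to=B, msg='hello')): A:[] B:[hello]
After 5 (process(A)): A:[] B:[hello]
After 6 (send(from=A, to=B, msg='resp')): A:[] B:[hello,resp]
After 7 (send(from=B, to=A, msg='req')): A:[req] B:[hello,resp]
After 8 (process(B)): A:[req] B:[resp]
After 9 (send(from=B, to=A, msg='data')): A:[req,data] B:[resp]
After 10 (send(from=A, to=B, msg='start')): A:[req,data] B:[resp,start]
After 11 (process(B)): A:[req,data] B:[start]
After 12 (process(B)): A:[req,data] B:[]

(empty)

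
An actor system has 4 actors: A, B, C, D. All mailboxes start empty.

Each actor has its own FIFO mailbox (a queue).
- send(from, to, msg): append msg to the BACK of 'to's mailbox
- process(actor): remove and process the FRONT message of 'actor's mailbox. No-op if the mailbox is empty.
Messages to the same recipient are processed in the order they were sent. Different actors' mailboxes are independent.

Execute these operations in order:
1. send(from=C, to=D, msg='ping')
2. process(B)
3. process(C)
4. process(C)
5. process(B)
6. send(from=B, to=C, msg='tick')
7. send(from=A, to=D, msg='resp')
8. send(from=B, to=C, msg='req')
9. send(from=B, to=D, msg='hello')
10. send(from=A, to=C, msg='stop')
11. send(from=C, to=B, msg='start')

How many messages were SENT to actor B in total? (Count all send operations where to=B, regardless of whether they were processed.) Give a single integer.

Answer: 1

Derivation:
After 1 (send(from=C, to=D, msg='ping')): A:[] B:[] C:[] D:[ping]
After 2 (process(B)): A:[] B:[] C:[] D:[ping]
After 3 (process(C)): A:[] B:[] C:[] D:[ping]
After 4 (process(C)): A:[] B:[] C:[] D:[ping]
After 5 (process(B)): A:[] B:[] C:[] D:[ping]
After 6 (send(from=B, to=C, msg='tick')): A:[] B:[] C:[tick] D:[ping]
After 7 (send(from=A, to=D, msg='resp')): A:[] B:[] C:[tick] D:[ping,resp]
After 8 (send(from=B, to=C, msg='req')): A:[] B:[] C:[tick,req] D:[ping,resp]
After 9 (send(from=B, to=D, msg='hello')): A:[] B:[] C:[tick,req] D:[ping,resp,hello]
After 10 (send(from=A, to=C, msg='stop')): A:[] B:[] C:[tick,req,stop] D:[ping,resp,hello]
After 11 (send(from=C, to=B, msg='start')): A:[] B:[start] C:[tick,req,stop] D:[ping,resp,hello]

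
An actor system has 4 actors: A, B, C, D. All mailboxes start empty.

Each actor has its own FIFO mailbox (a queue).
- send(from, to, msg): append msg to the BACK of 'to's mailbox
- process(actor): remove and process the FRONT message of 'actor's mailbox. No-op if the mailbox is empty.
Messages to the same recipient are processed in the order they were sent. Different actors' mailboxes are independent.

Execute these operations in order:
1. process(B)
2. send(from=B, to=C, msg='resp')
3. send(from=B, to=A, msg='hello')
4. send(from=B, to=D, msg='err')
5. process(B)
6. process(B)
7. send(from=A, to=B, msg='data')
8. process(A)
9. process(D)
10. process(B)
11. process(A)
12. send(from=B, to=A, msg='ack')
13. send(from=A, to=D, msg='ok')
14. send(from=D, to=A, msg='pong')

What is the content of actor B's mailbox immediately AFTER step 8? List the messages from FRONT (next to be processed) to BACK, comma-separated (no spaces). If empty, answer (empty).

After 1 (process(B)): A:[] B:[] C:[] D:[]
After 2 (send(from=B, to=C, msg='resp')): A:[] B:[] C:[resp] D:[]
After 3 (send(from=B, to=A, msg='hello')): A:[hello] B:[] C:[resp] D:[]
After 4 (send(from=B, to=D, msg='err')): A:[hello] B:[] C:[resp] D:[err]
After 5 (process(B)): A:[hello] B:[] C:[resp] D:[err]
After 6 (process(B)): A:[hello] B:[] C:[resp] D:[err]
After 7 (send(from=A, to=B, msg='data')): A:[hello] B:[data] C:[resp] D:[err]
After 8 (process(A)): A:[] B:[data] C:[resp] D:[err]

data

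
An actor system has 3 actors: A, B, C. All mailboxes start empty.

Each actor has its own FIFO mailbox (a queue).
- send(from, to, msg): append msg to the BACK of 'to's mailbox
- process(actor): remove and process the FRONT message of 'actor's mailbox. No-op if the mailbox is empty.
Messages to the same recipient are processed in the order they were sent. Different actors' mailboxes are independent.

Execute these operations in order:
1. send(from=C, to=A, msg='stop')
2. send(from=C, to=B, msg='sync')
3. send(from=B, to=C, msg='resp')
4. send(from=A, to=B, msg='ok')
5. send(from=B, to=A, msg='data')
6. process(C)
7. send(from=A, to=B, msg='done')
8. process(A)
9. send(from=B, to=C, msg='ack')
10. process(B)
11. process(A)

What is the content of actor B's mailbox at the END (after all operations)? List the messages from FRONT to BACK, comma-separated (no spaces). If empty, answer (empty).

After 1 (send(from=C, to=A, msg='stop')): A:[stop] B:[] C:[]
After 2 (send(from=C, to=B, msg='sync')): A:[stop] B:[sync] C:[]
After 3 (send(from=B, to=C, msg='resp')): A:[stop] B:[sync] C:[resp]
After 4 (send(from=A, to=B, msg='ok')): A:[stop] B:[sync,ok] C:[resp]
After 5 (send(from=B, to=A, msg='data')): A:[stop,data] B:[sync,ok] C:[resp]
After 6 (process(C)): A:[stop,data] B:[sync,ok] C:[]
After 7 (send(from=A, to=B, msg='done')): A:[stop,data] B:[sync,ok,done] C:[]
After 8 (process(A)): A:[data] B:[sync,ok,done] C:[]
After 9 (send(from=B, to=C, msg='ack')): A:[data] B:[sync,ok,done] C:[ack]
After 10 (process(B)): A:[data] B:[ok,done] C:[ack]
After 11 (process(A)): A:[] B:[ok,done] C:[ack]

Answer: ok,done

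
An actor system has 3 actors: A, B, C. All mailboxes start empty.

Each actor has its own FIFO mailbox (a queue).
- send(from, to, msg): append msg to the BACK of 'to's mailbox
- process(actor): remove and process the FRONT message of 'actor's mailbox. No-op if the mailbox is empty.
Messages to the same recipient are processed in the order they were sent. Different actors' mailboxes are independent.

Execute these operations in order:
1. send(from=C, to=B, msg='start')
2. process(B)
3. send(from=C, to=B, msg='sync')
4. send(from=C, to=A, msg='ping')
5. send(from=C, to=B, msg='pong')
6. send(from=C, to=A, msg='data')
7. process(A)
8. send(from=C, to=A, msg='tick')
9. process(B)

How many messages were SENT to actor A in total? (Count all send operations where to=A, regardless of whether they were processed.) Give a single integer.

After 1 (send(from=C, to=B, msg='start')): A:[] B:[start] C:[]
After 2 (process(B)): A:[] B:[] C:[]
After 3 (send(from=C, to=B, msg='sync')): A:[] B:[sync] C:[]
After 4 (send(from=C, to=A, msg='ping')): A:[ping] B:[sync] C:[]
After 5 (send(from=C, to=B, msg='pong')): A:[ping] B:[sync,pong] C:[]
After 6 (send(from=C, to=A, msg='data')): A:[ping,data] B:[sync,pong] C:[]
After 7 (process(A)): A:[data] B:[sync,pong] C:[]
After 8 (send(from=C, to=A, msg='tick')): A:[data,tick] B:[sync,pong] C:[]
After 9 (process(B)): A:[data,tick] B:[pong] C:[]

Answer: 3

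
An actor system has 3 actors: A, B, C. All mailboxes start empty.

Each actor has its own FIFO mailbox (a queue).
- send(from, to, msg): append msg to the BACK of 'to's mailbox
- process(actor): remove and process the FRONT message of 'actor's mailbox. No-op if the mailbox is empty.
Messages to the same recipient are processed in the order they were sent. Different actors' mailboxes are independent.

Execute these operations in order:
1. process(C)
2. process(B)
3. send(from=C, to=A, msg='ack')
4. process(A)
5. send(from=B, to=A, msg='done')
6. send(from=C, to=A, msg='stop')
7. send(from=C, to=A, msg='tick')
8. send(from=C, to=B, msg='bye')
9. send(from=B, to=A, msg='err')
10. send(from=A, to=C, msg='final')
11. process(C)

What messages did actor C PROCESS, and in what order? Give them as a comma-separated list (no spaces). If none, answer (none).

After 1 (process(C)): A:[] B:[] C:[]
After 2 (process(B)): A:[] B:[] C:[]
After 3 (send(from=C, to=A, msg='ack')): A:[ack] B:[] C:[]
After 4 (process(A)): A:[] B:[] C:[]
After 5 (send(from=B, to=A, msg='done')): A:[done] B:[] C:[]
After 6 (send(from=C, to=A, msg='stop')): A:[done,stop] B:[] C:[]
After 7 (send(from=C, to=A, msg='tick')): A:[done,stop,tick] B:[] C:[]
After 8 (send(from=C, to=B, msg='bye')): A:[done,stop,tick] B:[bye] C:[]
After 9 (send(from=B, to=A, msg='err')): A:[done,stop,tick,err] B:[bye] C:[]
After 10 (send(from=A, to=C, msg='final')): A:[done,stop,tick,err] B:[bye] C:[final]
After 11 (process(C)): A:[done,stop,tick,err] B:[bye] C:[]

Answer: final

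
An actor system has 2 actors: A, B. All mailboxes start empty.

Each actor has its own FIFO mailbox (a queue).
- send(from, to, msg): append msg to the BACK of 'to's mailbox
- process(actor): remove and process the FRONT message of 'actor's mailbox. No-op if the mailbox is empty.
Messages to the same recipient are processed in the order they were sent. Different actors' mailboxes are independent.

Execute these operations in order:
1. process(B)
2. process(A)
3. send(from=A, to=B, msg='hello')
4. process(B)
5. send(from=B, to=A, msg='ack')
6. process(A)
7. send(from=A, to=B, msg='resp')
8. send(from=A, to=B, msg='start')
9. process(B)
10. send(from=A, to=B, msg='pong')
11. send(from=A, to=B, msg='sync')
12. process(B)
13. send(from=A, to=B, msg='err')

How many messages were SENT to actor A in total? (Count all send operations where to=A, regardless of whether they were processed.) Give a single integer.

Answer: 1

Derivation:
After 1 (process(B)): A:[] B:[]
After 2 (process(A)): A:[] B:[]
After 3 (send(from=A, to=B, msg='hello')): A:[] B:[hello]
After 4 (process(B)): A:[] B:[]
After 5 (send(from=B, to=A, msg='ack')): A:[ack] B:[]
After 6 (process(A)): A:[] B:[]
After 7 (send(from=A, to=B, msg='resp')): A:[] B:[resp]
After 8 (send(from=A, to=B, msg='start')): A:[] B:[resp,start]
After 9 (process(B)): A:[] B:[start]
After 10 (send(from=A, to=B, msg='pong')): A:[] B:[start,pong]
After 11 (send(from=A, to=B, msg='sync')): A:[] B:[start,pong,sync]
After 12 (process(B)): A:[] B:[pong,sync]
After 13 (send(from=A, to=B, msg='err')): A:[] B:[pong,sync,err]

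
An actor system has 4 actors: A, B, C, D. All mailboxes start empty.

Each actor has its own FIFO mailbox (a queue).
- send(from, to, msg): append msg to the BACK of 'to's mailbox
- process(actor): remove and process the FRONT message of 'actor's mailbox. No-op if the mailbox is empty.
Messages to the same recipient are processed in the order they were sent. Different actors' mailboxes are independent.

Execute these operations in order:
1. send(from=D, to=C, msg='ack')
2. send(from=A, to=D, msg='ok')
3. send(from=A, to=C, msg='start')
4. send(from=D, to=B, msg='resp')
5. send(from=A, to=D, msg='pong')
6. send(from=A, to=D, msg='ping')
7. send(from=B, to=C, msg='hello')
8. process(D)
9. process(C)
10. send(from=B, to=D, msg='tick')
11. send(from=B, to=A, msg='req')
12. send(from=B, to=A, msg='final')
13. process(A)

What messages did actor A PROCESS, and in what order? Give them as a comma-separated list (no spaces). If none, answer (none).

Answer: req

Derivation:
After 1 (send(from=D, to=C, msg='ack')): A:[] B:[] C:[ack] D:[]
After 2 (send(from=A, to=D, msg='ok')): A:[] B:[] C:[ack] D:[ok]
After 3 (send(from=A, to=C, msg='start')): A:[] B:[] C:[ack,start] D:[ok]
After 4 (send(from=D, to=B, msg='resp')): A:[] B:[resp] C:[ack,start] D:[ok]
After 5 (send(from=A, to=D, msg='pong')): A:[] B:[resp] C:[ack,start] D:[ok,pong]
After 6 (send(from=A, to=D, msg='ping')): A:[] B:[resp] C:[ack,start] D:[ok,pong,ping]
After 7 (send(from=B, to=C, msg='hello')): A:[] B:[resp] C:[ack,start,hello] D:[ok,pong,ping]
After 8 (process(D)): A:[] B:[resp] C:[ack,start,hello] D:[pong,ping]
After 9 (process(C)): A:[] B:[resp] C:[start,hello] D:[pong,ping]
After 10 (send(from=B, to=D, msg='tick')): A:[] B:[resp] C:[start,hello] D:[pong,ping,tick]
After 11 (send(from=B, to=A, msg='req')): A:[req] B:[resp] C:[start,hello] D:[pong,ping,tick]
After 12 (send(from=B, to=A, msg='final')): A:[req,final] B:[resp] C:[start,hello] D:[pong,ping,tick]
After 13 (process(A)): A:[final] B:[resp] C:[start,hello] D:[pong,ping,tick]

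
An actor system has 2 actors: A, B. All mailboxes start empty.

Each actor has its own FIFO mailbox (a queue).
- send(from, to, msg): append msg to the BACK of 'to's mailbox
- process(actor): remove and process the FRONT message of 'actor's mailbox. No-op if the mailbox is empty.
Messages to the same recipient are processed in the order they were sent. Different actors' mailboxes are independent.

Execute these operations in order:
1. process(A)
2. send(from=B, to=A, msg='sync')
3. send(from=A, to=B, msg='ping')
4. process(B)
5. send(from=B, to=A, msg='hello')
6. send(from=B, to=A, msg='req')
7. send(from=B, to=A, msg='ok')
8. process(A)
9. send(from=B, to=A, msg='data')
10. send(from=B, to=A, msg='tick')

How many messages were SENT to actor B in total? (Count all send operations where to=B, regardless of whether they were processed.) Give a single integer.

After 1 (process(A)): A:[] B:[]
After 2 (send(from=B, to=A, msg='sync')): A:[sync] B:[]
After 3 (send(from=A, to=B, msg='ping')): A:[sync] B:[ping]
After 4 (process(B)): A:[sync] B:[]
After 5 (send(from=B, to=A, msg='hello')): A:[sync,hello] B:[]
After 6 (send(from=B, to=A, msg='req')): A:[sync,hello,req] B:[]
After 7 (send(from=B, to=A, msg='ok')): A:[sync,hello,req,ok] B:[]
After 8 (process(A)): A:[hello,req,ok] B:[]
After 9 (send(from=B, to=A, msg='data')): A:[hello,req,ok,data] B:[]
After 10 (send(from=B, to=A, msg='tick')): A:[hello,req,ok,data,tick] B:[]

Answer: 1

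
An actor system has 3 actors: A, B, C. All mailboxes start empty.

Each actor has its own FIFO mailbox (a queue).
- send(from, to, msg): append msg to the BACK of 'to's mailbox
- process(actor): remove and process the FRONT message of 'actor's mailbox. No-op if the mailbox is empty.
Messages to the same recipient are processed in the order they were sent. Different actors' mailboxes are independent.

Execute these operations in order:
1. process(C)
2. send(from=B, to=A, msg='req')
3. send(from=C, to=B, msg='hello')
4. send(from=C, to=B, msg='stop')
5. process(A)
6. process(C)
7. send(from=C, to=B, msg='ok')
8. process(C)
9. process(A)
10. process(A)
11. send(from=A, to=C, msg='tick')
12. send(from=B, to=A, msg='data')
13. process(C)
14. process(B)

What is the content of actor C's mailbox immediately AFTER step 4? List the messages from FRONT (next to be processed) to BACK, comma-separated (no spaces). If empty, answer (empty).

After 1 (process(C)): A:[] B:[] C:[]
After 2 (send(from=B, to=A, msg='req')): A:[req] B:[] C:[]
After 3 (send(from=C, to=B, msg='hello')): A:[req] B:[hello] C:[]
After 4 (send(from=C, to=B, msg='stop')): A:[req] B:[hello,stop] C:[]

(empty)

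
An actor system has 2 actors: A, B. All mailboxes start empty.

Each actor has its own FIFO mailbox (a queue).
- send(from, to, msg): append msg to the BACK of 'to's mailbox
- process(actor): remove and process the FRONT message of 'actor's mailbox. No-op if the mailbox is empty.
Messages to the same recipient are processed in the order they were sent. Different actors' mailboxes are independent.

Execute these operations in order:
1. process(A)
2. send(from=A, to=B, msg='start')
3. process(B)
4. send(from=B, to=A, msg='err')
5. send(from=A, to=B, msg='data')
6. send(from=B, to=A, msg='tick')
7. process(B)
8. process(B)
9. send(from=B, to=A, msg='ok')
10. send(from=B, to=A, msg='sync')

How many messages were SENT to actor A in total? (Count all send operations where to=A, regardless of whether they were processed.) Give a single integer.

Answer: 4

Derivation:
After 1 (process(A)): A:[] B:[]
After 2 (send(from=A, to=B, msg='start')): A:[] B:[start]
After 3 (process(B)): A:[] B:[]
After 4 (send(from=B, to=A, msg='err')): A:[err] B:[]
After 5 (send(from=A, to=B, msg='data')): A:[err] B:[data]
After 6 (send(from=B, to=A, msg='tick')): A:[err,tick] B:[data]
After 7 (process(B)): A:[err,tick] B:[]
After 8 (process(B)): A:[err,tick] B:[]
After 9 (send(from=B, to=A, msg='ok')): A:[err,tick,ok] B:[]
After 10 (send(from=B, to=A, msg='sync')): A:[err,tick,ok,sync] B:[]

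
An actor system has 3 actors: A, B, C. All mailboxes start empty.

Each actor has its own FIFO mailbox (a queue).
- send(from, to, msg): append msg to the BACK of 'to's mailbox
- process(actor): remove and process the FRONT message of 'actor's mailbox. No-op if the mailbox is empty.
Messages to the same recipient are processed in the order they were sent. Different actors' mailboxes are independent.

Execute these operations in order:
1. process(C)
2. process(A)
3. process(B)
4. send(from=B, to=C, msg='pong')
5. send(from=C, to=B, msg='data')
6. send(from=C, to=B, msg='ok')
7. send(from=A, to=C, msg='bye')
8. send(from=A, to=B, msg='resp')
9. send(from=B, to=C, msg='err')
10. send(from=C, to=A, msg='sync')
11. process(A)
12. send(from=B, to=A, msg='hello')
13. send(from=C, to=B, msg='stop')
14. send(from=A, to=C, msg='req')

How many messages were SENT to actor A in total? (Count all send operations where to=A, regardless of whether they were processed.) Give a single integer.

Answer: 2

Derivation:
After 1 (process(C)): A:[] B:[] C:[]
After 2 (process(A)): A:[] B:[] C:[]
After 3 (process(B)): A:[] B:[] C:[]
After 4 (send(from=B, to=C, msg='pong')): A:[] B:[] C:[pong]
After 5 (send(from=C, to=B, msg='data')): A:[] B:[data] C:[pong]
After 6 (send(from=C, to=B, msg='ok')): A:[] B:[data,ok] C:[pong]
After 7 (send(from=A, to=C, msg='bye')): A:[] B:[data,ok] C:[pong,bye]
After 8 (send(from=A, to=B, msg='resp')): A:[] B:[data,ok,resp] C:[pong,bye]
After 9 (send(from=B, to=C, msg='err')): A:[] B:[data,ok,resp] C:[pong,bye,err]
After 10 (send(from=C, to=A, msg='sync')): A:[sync] B:[data,ok,resp] C:[pong,bye,err]
After 11 (process(A)): A:[] B:[data,ok,resp] C:[pong,bye,err]
After 12 (send(from=B, to=A, msg='hello')): A:[hello] B:[data,ok,resp] C:[pong,bye,err]
After 13 (send(from=C, to=B, msg='stop')): A:[hello] B:[data,ok,resp,stop] C:[pong,bye,err]
After 14 (send(from=A, to=C, msg='req')): A:[hello] B:[data,ok,resp,stop] C:[pong,bye,err,req]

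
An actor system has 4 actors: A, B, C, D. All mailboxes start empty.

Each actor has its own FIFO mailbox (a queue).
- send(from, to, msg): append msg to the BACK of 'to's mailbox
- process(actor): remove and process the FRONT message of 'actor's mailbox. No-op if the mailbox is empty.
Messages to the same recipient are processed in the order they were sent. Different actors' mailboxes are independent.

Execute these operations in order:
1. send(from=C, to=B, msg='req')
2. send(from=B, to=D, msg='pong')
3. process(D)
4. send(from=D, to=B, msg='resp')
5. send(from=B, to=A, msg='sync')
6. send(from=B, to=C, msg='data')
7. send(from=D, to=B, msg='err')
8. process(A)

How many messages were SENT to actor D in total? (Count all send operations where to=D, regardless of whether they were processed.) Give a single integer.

Answer: 1

Derivation:
After 1 (send(from=C, to=B, msg='req')): A:[] B:[req] C:[] D:[]
After 2 (send(from=B, to=D, msg='pong')): A:[] B:[req] C:[] D:[pong]
After 3 (process(D)): A:[] B:[req] C:[] D:[]
After 4 (send(from=D, to=B, msg='resp')): A:[] B:[req,resp] C:[] D:[]
After 5 (send(from=B, to=A, msg='sync')): A:[sync] B:[req,resp] C:[] D:[]
After 6 (send(from=B, to=C, msg='data')): A:[sync] B:[req,resp] C:[data] D:[]
After 7 (send(from=D, to=B, msg='err')): A:[sync] B:[req,resp,err] C:[data] D:[]
After 8 (process(A)): A:[] B:[req,resp,err] C:[data] D:[]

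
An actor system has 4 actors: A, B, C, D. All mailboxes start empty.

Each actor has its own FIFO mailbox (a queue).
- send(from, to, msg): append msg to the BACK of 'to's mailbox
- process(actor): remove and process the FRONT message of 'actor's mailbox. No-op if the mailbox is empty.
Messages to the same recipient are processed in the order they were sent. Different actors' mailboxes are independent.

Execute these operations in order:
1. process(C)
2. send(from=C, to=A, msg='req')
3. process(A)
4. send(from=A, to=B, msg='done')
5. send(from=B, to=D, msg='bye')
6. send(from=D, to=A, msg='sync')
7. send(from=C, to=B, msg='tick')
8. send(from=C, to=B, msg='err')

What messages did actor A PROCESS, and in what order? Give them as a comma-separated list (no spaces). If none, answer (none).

Answer: req

Derivation:
After 1 (process(C)): A:[] B:[] C:[] D:[]
After 2 (send(from=C, to=A, msg='req')): A:[req] B:[] C:[] D:[]
After 3 (process(A)): A:[] B:[] C:[] D:[]
After 4 (send(from=A, to=B, msg='done')): A:[] B:[done] C:[] D:[]
After 5 (send(from=B, to=D, msg='bye')): A:[] B:[done] C:[] D:[bye]
After 6 (send(from=D, to=A, msg='sync')): A:[sync] B:[done] C:[] D:[bye]
After 7 (send(from=C, to=B, msg='tick')): A:[sync] B:[done,tick] C:[] D:[bye]
After 8 (send(from=C, to=B, msg='err')): A:[sync] B:[done,tick,err] C:[] D:[bye]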